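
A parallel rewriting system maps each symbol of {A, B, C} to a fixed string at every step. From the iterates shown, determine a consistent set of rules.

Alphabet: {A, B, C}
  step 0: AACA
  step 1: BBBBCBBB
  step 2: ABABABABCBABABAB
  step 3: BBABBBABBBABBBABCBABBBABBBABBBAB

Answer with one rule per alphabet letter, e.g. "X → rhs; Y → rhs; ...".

A->BB, B->AB, C->CB

  step 2 ⇒ step 3: ABABABABCBABABAB ⇒ BB·AB·BB·AB·BB·AB·BB·AB·CB·AB·BB·AB·BB·AB·BB·AB
    A ↦ BB
    B ↦ AB
    C ↦ CB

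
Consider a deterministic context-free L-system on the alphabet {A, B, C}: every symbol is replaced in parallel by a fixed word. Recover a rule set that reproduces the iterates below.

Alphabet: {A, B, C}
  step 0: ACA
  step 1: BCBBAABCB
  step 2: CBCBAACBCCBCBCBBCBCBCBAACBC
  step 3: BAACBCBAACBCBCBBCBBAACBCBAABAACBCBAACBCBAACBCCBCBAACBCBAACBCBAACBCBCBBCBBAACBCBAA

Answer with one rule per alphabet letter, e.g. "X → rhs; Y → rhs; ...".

A->BCB, B->CBC, C->BAA

  step 2 ⇒ step 3: CBCBAACBCCBCBCBBCBCBCBAACBC ⇒ BAA·CBC·BAA·CBC·BCB·BCB·BAA·CBC·BAA·BAA·CBC·BAA·CBC·BAA·CBC·CBC·BAA·CBC·BAA·CBC·BAA·CBC·BCB·BCB·BAA·CBC·BAA
    A ↦ BCB
    B ↦ CBC
    C ↦ BAA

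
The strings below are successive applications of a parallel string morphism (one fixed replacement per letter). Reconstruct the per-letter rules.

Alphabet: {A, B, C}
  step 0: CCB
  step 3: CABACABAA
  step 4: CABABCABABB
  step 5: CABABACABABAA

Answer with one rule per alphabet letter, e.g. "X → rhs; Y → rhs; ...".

  step 4 ⇒ step 5: CABABCABABB ⇒ CA·B·A·B·A·CA·B·A·B·A·A
    A ↦ B
    B ↦ A
    C ↦ CA

A->B, B->A, C->CA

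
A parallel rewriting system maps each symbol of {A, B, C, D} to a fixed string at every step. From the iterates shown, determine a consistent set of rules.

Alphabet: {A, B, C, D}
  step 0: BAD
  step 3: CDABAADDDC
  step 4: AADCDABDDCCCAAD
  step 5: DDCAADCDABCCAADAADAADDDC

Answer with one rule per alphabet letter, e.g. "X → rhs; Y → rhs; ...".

  step 4 ⇒ step 5: AADCDABDDCCCAAD ⇒ D·D·C·AAD·C·D·AB·C·C·AAD·AAD·AAD·D·D·C
    A ↦ D
    B ↦ AB
    C ↦ AAD
    D ↦ C

A->D, B->AB, C->AAD, D->C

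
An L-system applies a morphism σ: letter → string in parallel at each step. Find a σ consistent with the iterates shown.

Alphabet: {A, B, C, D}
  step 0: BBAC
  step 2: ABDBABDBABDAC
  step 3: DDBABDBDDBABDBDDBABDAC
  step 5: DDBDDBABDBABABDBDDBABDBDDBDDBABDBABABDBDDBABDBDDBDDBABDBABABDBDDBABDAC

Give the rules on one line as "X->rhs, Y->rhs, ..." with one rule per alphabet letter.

A->D, B->DB, C->AC, D->AB

  step 2 ⇒ step 3: ABDBABDBABDAC ⇒ D·DB·AB·DB·D·DB·AB·DB·D·DB·AB·D·AC
    A ↦ D
    B ↦ DB
    C ↦ AC
    D ↦ AB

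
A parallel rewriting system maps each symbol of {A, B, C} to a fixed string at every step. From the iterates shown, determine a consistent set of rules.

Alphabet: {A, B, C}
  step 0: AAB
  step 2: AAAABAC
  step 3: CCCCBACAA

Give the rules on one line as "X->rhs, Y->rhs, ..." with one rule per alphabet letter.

A->C, B->BA, C->AA

  step 2 ⇒ step 3: AAAABAC ⇒ C·C·C·C·BA·C·AA
    A ↦ C
    B ↦ BA
    C ↦ AA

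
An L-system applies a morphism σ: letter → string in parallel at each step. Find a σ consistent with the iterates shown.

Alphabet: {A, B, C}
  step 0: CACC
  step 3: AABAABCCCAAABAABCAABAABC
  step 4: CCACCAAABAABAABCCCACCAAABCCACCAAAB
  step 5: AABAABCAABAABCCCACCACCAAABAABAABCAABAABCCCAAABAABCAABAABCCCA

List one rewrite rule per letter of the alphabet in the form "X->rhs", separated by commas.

A->C, B->A, C->AAB

  step 4 ⇒ step 5: CCACCAAABAABAABCCCACCAAABCCACCAAAB ⇒ AAB·AAB·C·AAB·AAB·C·C·C·A·C·C·A·C·C·A·AAB·AAB·AAB·C·AAB·AAB·C·C·C·A·AAB·AAB·C·AAB·AAB·C·C·C·A
    A ↦ C
    B ↦ A
    C ↦ AAB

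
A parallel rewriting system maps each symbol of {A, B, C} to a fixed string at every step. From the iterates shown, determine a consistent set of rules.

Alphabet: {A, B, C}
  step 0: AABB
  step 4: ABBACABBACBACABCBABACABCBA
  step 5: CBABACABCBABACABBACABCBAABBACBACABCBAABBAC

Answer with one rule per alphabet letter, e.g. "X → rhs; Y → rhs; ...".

A->C, B->BA, C->AB

  step 4 ⇒ step 5: ABBACABBACBACABCBABACABCBA ⇒ C·BA·BA·C·AB·C·BA·BA·C·AB·BA·C·AB·C·BA·AB·BA·C·BA·C·AB·C·BA·AB·BA·C
    A ↦ C
    B ↦ BA
    C ↦ AB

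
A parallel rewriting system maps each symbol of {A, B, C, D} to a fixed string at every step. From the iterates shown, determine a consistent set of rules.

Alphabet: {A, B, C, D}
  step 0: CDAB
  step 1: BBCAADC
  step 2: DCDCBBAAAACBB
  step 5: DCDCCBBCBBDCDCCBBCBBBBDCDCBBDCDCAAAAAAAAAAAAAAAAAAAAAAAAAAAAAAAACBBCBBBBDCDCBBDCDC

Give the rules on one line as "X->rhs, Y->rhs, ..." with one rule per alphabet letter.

A->AA, B->DC, C->BB, D->C

  step 1 ⇒ step 2: BBCAADC ⇒ DC·DC·BB·AA·AA·C·BB
    A ↦ AA
    B ↦ DC
    C ↦ BB
    D ↦ C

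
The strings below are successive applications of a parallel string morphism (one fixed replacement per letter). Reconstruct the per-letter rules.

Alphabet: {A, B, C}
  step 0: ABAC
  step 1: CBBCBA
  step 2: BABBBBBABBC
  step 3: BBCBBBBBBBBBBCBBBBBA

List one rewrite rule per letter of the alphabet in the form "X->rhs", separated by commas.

A->C, B->BB, C->BA

  step 2 ⇒ step 3: BABBBBBABBC ⇒ BB·C·BB·BB·BB·BB·BB·C·BB·BB·BA
    A ↦ C
    B ↦ BB
    C ↦ BA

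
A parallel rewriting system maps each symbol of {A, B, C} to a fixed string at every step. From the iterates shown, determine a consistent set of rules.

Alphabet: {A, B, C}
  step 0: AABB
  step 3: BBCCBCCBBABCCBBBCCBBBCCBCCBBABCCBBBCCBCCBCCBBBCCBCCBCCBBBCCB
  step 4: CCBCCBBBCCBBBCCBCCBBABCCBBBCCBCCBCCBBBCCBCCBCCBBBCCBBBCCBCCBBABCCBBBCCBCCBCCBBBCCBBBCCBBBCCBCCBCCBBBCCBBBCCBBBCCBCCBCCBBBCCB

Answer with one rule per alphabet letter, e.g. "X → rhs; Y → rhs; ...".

  step 3 ⇒ step 4: BBCCBCCBBABCCBBBCCBBBCCBCCBBABCCBBBCCBCCBCCBBBCCBCCBCCBBBCCB ⇒ CCB·CCB·B·B·CCB·B·B·CCB·CCB·BAB·CCB·B·B·CCB·CCB·CCB·B·B·CCB·CCB·CCB·B·B·CCB·B·B·CCB·CCB·BAB·CCB·B·B·CCB·CCB·CCB·B·B·CCB·B·B·CCB·B·B·CCB·CCB·CCB·B·B·CCB·B·B·CCB·B·B·CCB·CCB·CCB·B·B·CCB
    A ↦ BAB
    B ↦ CCB
    C ↦ B

A->BAB, B->CCB, C->B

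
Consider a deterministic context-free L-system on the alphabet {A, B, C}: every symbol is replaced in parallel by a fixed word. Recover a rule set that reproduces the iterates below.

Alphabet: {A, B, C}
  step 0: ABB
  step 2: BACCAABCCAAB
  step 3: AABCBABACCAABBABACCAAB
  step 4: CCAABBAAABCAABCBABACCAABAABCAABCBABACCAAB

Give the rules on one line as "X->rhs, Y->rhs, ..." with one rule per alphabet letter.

  step 3 ⇒ step 4: AABCBABACCAABBABACCAAB ⇒ C·C·AAB·BA·AAB·C·AAB·C·BA·BA·C·C·AAB·AAB·C·AAB·C·BA·BA·C·C·AAB
    A ↦ C
    B ↦ AAB
    C ↦ BA

A->C, B->AAB, C->BA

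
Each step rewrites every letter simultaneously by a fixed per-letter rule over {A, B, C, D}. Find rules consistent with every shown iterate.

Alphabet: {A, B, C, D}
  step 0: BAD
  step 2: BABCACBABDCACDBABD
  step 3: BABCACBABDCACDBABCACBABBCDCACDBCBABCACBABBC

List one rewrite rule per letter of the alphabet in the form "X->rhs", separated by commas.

  step 2 ⇒ step 3: BABCACBABDCACDBABD ⇒ BAB·CAC·BAB·D·CAC·D·BAB·CAC·BAB·BC·D·CAC·D·BC·BAB·CAC·BAB·BC
    A ↦ CAC
    B ↦ BAB
    C ↦ D
    D ↦ BC

A->CAC, B->BAB, C->D, D->BC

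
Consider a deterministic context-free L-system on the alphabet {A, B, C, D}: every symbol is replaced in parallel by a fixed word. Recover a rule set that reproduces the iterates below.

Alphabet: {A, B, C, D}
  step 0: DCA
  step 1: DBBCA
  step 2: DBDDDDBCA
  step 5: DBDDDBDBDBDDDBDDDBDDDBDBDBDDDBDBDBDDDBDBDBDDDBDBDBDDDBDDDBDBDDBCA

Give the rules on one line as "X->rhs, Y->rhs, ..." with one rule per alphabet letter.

  step 1 ⇒ step 2: DBBCA ⇒ DB·DD·DD·B·CA
    A ↦ CA
    B ↦ DD
    C ↦ B
    D ↦ DB

A->CA, B->DD, C->B, D->DB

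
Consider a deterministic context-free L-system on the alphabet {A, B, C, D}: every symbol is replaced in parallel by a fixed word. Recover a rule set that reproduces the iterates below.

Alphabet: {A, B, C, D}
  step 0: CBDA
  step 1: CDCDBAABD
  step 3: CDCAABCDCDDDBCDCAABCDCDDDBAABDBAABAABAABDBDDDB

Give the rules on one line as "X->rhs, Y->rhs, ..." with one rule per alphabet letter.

A->D, B->DB, C->CDC, D->AAB

  step 0 ⇒ step 1: CBDA ⇒ CDC·DB·AAB·D
    A ↦ D
    B ↦ DB
    C ↦ CDC
    D ↦ AAB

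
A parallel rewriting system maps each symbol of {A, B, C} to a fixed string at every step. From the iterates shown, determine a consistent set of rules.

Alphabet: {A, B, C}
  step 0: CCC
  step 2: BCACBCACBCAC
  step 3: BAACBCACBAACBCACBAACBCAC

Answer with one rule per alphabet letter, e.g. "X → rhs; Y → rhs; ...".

A->BC, B->BA, C->AC

  step 2 ⇒ step 3: BCACBCACBCAC ⇒ BA·AC·BC·AC·BA·AC·BC·AC·BA·AC·BC·AC
    A ↦ BC
    B ↦ BA
    C ↦ AC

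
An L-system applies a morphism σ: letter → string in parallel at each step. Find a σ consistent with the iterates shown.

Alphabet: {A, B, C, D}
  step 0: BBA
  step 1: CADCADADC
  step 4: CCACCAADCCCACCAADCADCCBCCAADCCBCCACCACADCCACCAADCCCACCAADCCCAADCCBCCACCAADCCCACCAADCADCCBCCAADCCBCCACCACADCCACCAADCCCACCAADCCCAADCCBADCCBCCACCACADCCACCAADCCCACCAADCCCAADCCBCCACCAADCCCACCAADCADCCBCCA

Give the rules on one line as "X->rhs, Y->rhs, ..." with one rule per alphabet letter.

  step 0 ⇒ step 1: BBA ⇒ CAD·CAD·ADC
    A ↦ ADC
    B ↦ CAD
    C ↦ CCA  (constrained at step 1)
    D ↦ CB  (constrained at step 1)

A->ADC, B->CAD, C->CCA, D->CB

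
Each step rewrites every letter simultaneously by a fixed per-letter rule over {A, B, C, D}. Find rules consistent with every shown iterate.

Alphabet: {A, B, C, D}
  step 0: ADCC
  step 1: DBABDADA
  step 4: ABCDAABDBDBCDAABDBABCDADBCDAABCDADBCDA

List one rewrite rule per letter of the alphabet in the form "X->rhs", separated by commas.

A->DB, B->C, C->DA, D->AB

  step 0 ⇒ step 1: ADCC ⇒ DB·AB·DA·DA
    A ↦ DB
    C ↦ DA
    D ↦ AB
    B ↦ C  (constrained at step 1)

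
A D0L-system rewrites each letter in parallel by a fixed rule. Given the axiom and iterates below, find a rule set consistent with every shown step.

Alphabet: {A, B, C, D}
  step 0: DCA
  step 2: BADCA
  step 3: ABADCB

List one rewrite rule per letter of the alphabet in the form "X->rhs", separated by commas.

  step 2 ⇒ step 3: BADCA ⇒ A·B·A·DC·B
    A ↦ B
    B ↦ A
    C ↦ DC
    D ↦ A

A->B, B->A, C->DC, D->A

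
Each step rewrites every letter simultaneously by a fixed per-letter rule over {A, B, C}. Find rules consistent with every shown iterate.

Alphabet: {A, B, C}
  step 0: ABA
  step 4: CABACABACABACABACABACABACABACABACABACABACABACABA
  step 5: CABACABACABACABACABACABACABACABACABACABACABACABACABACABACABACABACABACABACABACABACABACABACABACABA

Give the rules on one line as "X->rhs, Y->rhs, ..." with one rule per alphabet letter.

  step 4 ⇒ step 5: CABACABACABACABACABACABACABACABACABACABACABACABA ⇒ CA·BA·CA·BA·CA·BA·CA·BA·CA·BA·CA·BA·CA·BA·CA·BA·CA·BA·CA·BA·CA·BA·CA·BA·CA·BA·CA·BA·CA·BA·CA·BA·CA·BA·CA·BA·CA·BA·CA·BA·CA·BA·CA·BA·CA·BA·CA·BA
    A ↦ BA
    B ↦ CA
    C ↦ CA

A->BA, B->CA, C->CA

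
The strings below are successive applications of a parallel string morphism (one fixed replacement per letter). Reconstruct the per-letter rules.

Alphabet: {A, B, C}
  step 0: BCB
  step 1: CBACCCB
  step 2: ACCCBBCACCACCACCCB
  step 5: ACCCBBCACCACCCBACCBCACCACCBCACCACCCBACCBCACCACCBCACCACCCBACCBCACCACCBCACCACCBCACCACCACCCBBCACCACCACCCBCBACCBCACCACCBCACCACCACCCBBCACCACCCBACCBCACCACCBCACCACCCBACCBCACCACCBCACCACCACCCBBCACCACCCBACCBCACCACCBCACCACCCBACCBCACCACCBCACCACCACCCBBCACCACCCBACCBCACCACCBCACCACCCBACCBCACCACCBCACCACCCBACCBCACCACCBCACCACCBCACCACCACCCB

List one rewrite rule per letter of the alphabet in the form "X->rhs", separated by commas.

A->BC, B->CB, C->ACC

  step 1 ⇒ step 2: CBACCCB ⇒ ACC·CB·BC·ACC·ACC·ACC·CB
    A ↦ BC
    B ↦ CB
    C ↦ ACC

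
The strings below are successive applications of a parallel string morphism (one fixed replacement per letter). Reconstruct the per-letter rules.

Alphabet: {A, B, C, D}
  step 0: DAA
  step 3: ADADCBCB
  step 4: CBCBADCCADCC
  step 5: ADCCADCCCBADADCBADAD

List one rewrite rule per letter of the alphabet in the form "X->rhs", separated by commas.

A->C, B->CC, C->AD, D->B

  step 4 ⇒ step 5: CBCBADCCADCC ⇒ AD·CC·AD·CC·C·B·AD·AD·C·B·AD·AD
    A ↦ C
    B ↦ CC
    C ↦ AD
    D ↦ B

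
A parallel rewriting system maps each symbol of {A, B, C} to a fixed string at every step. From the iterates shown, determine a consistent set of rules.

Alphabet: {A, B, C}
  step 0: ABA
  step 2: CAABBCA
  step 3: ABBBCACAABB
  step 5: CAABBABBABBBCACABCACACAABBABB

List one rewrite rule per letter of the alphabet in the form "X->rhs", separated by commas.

A->B, B->CA, C->AB

  step 2 ⇒ step 3: CAABBCA ⇒ AB·B·B·CA·CA·AB·B
    A ↦ B
    B ↦ CA
    C ↦ AB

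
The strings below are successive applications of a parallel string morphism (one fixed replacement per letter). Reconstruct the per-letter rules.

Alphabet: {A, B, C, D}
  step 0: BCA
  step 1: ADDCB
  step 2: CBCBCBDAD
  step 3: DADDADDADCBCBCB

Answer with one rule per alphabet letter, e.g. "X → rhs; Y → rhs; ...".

  step 2 ⇒ step 3: CBCBCBDAD ⇒ D·AD·D·AD·D·AD·CB·CB·CB
    A ↦ CB
    B ↦ AD
    C ↦ D
    D ↦ CB

A->CB, B->AD, C->D, D->CB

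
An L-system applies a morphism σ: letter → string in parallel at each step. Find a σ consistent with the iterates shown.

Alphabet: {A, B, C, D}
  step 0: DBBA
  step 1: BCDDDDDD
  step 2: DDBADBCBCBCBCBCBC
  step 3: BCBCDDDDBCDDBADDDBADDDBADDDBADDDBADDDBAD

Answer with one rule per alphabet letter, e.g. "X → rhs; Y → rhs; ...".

  step 2 ⇒ step 3: DDBADBCBCBCBCBCBC ⇒ BC·BC·DD·DD·BC·DD·BAD·DD·BAD·DD·BAD·DD·BAD·DD·BAD·DD·BAD
    A ↦ DD
    B ↦ DD
    C ↦ BAD
    D ↦ BC

A->DD, B->DD, C->BAD, D->BC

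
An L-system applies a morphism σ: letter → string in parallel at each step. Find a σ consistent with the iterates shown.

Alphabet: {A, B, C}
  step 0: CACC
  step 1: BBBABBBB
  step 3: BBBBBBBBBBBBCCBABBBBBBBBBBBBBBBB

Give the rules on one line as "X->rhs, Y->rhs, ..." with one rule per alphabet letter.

A->BA, B->CC, C->BB

  step 0 ⇒ step 1: CACC ⇒ BB·BA·BB·BB
    A ↦ BA
    C ↦ BB
    B ↦ CC  (constrained at step 1)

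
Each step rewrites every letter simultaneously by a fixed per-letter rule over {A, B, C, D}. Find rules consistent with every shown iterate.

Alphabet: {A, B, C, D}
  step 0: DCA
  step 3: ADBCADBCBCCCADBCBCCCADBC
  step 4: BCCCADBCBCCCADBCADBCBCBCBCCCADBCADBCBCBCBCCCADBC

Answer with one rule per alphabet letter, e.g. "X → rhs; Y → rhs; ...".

A->BC, B->AD, C->BC, D->CC

  step 3 ⇒ step 4: ADBCADBCBCCCADBCBCCCADBC ⇒ BC·CC·AD·BC·BC·CC·AD·BC·AD·BC·BC·BC·BC·CC·AD·BC·AD·BC·BC·BC·BC·CC·AD·BC
    A ↦ BC
    B ↦ AD
    C ↦ BC
    D ↦ CC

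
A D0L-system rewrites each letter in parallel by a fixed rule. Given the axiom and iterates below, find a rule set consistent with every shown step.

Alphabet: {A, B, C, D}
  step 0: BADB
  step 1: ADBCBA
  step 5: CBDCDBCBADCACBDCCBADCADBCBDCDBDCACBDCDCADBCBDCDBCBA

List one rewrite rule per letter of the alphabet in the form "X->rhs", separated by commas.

A->DB, B->A, C->DC, D->CB

  step 0 ⇒ step 1: BADB ⇒ A·DB·CB·A
    A ↦ DB
    B ↦ A
    D ↦ CB
    C ↦ DC  (constrained at step 1)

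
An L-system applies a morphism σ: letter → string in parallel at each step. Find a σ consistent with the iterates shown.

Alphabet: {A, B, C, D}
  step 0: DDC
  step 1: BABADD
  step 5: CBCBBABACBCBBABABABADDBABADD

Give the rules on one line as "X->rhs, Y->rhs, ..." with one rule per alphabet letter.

A->B, B->C, C->DD, D->BA

  step 0 ⇒ step 1: DDC ⇒ BA·BA·DD
    C ↦ DD
    D ↦ BA
    A ↦ B  (constrained at step 1)
    B ↦ C  (constrained at step 1)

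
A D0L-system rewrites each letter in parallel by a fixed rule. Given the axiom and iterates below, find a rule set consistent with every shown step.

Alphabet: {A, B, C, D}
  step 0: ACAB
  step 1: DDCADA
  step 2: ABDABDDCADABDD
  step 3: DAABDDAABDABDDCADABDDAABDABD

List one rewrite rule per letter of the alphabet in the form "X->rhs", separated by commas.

A->D, B->A, C->DCA, D->ABD

  step 2 ⇒ step 3: ABDABDDCADABDD ⇒ D·A·ABD·D·A·ABD·ABD·DCA·D·ABD·D·A·ABD·ABD
    A ↦ D
    B ↦ A
    C ↦ DCA
    D ↦ ABD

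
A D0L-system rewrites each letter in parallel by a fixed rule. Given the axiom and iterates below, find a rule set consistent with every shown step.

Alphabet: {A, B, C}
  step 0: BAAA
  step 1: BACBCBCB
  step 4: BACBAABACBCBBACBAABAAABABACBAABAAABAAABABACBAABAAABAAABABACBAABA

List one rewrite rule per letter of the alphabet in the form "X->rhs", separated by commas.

A->CB, B->BA, C->AA

  step 0 ⇒ step 1: BAAA ⇒ BA·CB·CB·CB
    A ↦ CB
    B ↦ BA
    C ↦ AA  (constrained at step 1)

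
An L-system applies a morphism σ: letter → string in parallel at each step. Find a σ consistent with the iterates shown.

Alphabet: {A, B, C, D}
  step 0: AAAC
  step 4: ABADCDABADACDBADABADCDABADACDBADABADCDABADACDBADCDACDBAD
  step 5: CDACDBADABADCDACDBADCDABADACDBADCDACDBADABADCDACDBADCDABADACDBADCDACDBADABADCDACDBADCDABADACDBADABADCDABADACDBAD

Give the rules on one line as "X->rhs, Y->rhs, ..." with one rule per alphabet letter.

  step 4 ⇒ step 5: ABADCDABADACDBADABADCDABADACDBADABADCDABADACDBADCDACDBAD ⇒ CD·A·CD·BAD·A·BAD·CD·A·CD·BAD·CD·A·BAD·A·CD·BAD·CD·A·CD·BAD·A·BAD·CD·A·CD·BAD·CD·A·BAD·A·CD·BAD·CD·A·CD·BAD·A·BAD·CD·A·CD·BAD·CD·A·BAD·A·CD·BAD·A·BAD·CD·A·BAD·A·CD·BAD
    A ↦ CD
    B ↦ A
    C ↦ A
    D ↦ BAD

A->CD, B->A, C->A, D->BAD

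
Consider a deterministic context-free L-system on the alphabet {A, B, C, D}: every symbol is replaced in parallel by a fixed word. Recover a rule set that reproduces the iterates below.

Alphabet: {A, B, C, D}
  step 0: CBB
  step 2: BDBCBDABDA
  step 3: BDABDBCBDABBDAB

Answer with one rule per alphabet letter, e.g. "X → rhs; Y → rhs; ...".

  step 2 ⇒ step 3: BDBCBDABDA ⇒ BD·A·BD·BC·BD·A·B·BD·A·B
    A ↦ B
    B ↦ BD
    C ↦ BC
    D ↦ A

A->B, B->BD, C->BC, D->A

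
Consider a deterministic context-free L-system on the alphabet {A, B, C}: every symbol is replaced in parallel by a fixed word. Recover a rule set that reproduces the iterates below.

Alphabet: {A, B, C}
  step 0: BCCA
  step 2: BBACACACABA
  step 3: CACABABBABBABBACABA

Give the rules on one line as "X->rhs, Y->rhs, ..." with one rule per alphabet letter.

A->BA, B->CA, C->B

  step 2 ⇒ step 3: BBACACACABA ⇒ CA·CA·BA·B·BA·B·BA·B·BA·CA·BA
    A ↦ BA
    B ↦ CA
    C ↦ B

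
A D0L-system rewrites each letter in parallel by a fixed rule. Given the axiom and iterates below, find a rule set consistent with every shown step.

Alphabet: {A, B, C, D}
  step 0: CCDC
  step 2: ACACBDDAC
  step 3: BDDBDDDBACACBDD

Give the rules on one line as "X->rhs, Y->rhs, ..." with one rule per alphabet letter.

  step 2 ⇒ step 3: ACACBDDAC ⇒ BD·D·BD·D·DB·AC·AC·BD·D
    A ↦ BD
    B ↦ DB
    C ↦ D
    D ↦ AC

A->BD, B->DB, C->D, D->AC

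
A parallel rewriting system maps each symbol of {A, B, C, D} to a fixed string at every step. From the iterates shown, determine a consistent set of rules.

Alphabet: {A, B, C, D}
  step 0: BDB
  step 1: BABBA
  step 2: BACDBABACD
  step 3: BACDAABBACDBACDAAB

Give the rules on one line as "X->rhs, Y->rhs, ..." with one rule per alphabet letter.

  step 2 ⇒ step 3: BACDBABACD ⇒ BA·CD·AA·B·BA·CD·BA·CD·AA·B
    A ↦ CD
    B ↦ BA
    C ↦ AA
    D ↦ B

A->CD, B->BA, C->AA, D->B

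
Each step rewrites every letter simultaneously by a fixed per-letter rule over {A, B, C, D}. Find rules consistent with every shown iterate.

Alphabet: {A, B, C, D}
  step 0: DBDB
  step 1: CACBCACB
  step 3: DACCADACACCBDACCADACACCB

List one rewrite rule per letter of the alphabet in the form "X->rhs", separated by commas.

  step 0 ⇒ step 1: DBDB ⇒ CA·CB·CA·CB
    B ↦ CB
    D ↦ CA
    A ↦ D  (constrained at step 1)
    C ↦ AC  (constrained at step 1)

A->D, B->CB, C->AC, D->CA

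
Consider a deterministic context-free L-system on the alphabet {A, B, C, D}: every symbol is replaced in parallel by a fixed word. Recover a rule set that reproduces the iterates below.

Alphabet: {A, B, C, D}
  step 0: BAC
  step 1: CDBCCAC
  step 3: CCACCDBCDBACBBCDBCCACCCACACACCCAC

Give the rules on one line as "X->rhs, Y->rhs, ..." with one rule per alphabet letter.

A->CC, B->CDB, C->AC, D->BB

  step 0 ⇒ step 1: BAC ⇒ CDB·CC·AC
    A ↦ CC
    B ↦ CDB
    C ↦ AC
    D ↦ BB  (constrained at step 1)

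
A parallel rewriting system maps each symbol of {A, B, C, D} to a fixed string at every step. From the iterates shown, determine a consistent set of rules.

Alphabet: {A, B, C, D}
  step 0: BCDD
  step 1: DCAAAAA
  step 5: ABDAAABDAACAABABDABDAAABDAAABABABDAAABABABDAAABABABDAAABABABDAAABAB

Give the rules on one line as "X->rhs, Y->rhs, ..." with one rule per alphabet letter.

A->AB, B->D, C->CA, D->AA

  step 0 ⇒ step 1: BCDD ⇒ D·CA·AA·AA
    B ↦ D
    C ↦ CA
    D ↦ AA
    A ↦ AB  (constrained at step 1)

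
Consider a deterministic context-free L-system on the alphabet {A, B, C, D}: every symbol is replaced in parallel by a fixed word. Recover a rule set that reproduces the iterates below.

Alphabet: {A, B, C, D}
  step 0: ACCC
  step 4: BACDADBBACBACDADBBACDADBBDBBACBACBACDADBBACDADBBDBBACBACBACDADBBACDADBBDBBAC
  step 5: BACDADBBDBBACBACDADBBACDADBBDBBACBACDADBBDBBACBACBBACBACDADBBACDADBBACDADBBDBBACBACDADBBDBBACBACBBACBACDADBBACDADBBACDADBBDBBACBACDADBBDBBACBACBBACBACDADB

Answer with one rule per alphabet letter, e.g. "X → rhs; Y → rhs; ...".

  step 4 ⇒ step 5: BACDADBBACBACDADBBACDADBBDBBACBACBACDADBBACDADBBDBBACBACBACDADBBACDADBBDBBAC ⇒ BAC·D·ADB·B·D·B·BAC·BAC·D·ADB·BAC·D·ADB·B·D·B·BAC·BAC·D·ADB·B·D·B·BAC·BAC·B·BAC·BAC·D·ADB·BAC·D·ADB·BAC·D·ADB·B·D·B·BAC·BAC·D·ADB·B·D·B·BAC·BAC·B·BAC·BAC·D·ADB·BAC·D·ADB·BAC·D·ADB·B·D·B·BAC·BAC·D·ADB·B·D·B·BAC·BAC·B·BAC·BAC·D·ADB
    A ↦ D
    B ↦ BAC
    C ↦ ADB
    D ↦ B

A->D, B->BAC, C->ADB, D->B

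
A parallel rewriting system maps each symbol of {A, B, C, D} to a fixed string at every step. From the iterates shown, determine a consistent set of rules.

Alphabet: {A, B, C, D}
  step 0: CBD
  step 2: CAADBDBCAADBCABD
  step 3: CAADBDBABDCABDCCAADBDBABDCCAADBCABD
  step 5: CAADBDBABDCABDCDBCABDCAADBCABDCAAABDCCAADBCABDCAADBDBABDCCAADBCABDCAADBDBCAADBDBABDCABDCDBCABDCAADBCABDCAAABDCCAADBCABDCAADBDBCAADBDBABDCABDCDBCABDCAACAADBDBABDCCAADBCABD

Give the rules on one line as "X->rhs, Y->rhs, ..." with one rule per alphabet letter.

  step 2 ⇒ step 3: CAADBDBCAADBCABD ⇒ CAA·DB·DB·ABD·C·ABD·C·CAA·DB·DB·ABD·C·CAA·DB·C·ABD
    A ↦ DB
    B ↦ C
    C ↦ CAA
    D ↦ ABD

A->DB, B->C, C->CAA, D->ABD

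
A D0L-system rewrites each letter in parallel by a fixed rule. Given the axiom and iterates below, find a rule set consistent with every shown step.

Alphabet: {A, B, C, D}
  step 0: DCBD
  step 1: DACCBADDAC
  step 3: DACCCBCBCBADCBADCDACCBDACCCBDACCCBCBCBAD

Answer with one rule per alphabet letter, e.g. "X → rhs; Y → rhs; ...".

A->C, B->AD, C->CB, D->DAC

  step 0 ⇒ step 1: DCBD ⇒ DAC·CB·AD·DAC
    B ↦ AD
    C ↦ CB
    D ↦ DAC
    A ↦ C  (constrained at step 1)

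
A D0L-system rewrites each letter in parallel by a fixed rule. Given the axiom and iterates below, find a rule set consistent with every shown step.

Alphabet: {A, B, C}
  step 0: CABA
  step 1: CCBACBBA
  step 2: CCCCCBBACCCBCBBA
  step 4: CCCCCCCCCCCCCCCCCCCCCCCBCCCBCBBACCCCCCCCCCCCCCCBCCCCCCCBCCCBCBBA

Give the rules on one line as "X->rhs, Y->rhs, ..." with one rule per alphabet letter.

A->BA, B->CB, C->CC

  step 1 ⇒ step 2: CCBACBBA ⇒ CC·CC·CB·BA·CC·CB·CB·BA
    A ↦ BA
    B ↦ CB
    C ↦ CC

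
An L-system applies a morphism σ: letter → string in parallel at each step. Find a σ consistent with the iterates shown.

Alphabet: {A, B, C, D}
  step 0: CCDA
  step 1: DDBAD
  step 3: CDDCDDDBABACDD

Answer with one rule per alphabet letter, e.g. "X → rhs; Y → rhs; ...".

A->D, B->CD, C->D, D->BA

  step 0 ⇒ step 1: CCDA ⇒ D·D·BA·D
    A ↦ D
    C ↦ D
    D ↦ BA
    B ↦ CD  (constrained at step 1)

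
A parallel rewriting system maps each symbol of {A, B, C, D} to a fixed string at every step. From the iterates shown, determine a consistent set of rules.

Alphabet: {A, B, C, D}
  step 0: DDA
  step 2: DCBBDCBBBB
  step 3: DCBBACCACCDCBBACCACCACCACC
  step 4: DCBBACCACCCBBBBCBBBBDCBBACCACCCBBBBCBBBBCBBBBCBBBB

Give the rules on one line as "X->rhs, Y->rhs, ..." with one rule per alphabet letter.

  step 3 ⇒ step 4: DCBBACCACCDCBBACCACCACCACC ⇒ DC·BB·ACC·ACC·C·BB·BB·C·BB·BB·DC·BB·ACC·ACC·C·BB·BB·C·BB·BB·C·BB·BB·C·BB·BB
    A ↦ C
    B ↦ ACC
    C ↦ BB
    D ↦ DC

A->C, B->ACC, C->BB, D->DC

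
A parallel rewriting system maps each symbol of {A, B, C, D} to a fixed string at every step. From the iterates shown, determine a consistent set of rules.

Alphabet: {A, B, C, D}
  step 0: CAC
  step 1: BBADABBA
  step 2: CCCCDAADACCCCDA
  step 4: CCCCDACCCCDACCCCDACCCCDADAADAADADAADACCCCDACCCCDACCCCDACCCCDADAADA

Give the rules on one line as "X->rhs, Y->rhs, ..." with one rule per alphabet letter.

  step 1 ⇒ step 2: BBADABBA ⇒ CC·CC·DA·A·DA·CC·CC·DA
    A ↦ DA
    B ↦ CC
    D ↦ A
  step 0 ⇒ step 1: CAC ⇒ BBA·DA·BBA
    C ↦ BBA

A->DA, B->CC, C->BBA, D->A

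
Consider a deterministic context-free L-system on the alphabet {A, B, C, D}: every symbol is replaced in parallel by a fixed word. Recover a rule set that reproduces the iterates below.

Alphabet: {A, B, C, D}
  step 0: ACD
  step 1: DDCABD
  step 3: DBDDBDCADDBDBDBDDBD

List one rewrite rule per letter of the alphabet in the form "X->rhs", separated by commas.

A->DD, B->D, C->CA, D->BD

  step 0 ⇒ step 1: ACD ⇒ DD·CA·BD
    A ↦ DD
    C ↦ CA
    D ↦ BD
    B ↦ D  (constrained at step 1)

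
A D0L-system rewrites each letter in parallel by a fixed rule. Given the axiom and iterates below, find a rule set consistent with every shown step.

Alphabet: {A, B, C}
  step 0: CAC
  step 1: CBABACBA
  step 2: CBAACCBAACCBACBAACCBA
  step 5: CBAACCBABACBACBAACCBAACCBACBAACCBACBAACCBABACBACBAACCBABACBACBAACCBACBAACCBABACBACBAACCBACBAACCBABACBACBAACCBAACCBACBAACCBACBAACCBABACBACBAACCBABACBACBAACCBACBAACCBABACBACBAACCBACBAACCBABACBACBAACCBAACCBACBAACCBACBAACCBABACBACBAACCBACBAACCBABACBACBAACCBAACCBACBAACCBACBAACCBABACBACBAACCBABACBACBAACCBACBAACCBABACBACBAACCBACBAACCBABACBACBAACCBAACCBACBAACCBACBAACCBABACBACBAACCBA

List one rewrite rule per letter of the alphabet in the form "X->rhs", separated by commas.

A->BA, B->ACC, C->CBA

  step 1 ⇒ step 2: CBABACBA ⇒ CBA·ACC·BA·ACC·BA·CBA·ACC·BA
    A ↦ BA
    B ↦ ACC
    C ↦ CBA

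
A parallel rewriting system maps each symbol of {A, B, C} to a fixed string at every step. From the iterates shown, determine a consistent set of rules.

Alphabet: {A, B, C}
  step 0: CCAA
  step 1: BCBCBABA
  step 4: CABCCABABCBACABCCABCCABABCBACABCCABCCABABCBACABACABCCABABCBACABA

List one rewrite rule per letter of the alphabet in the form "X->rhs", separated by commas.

A->BA, B->CA, C->BC

  step 0 ⇒ step 1: CCAA ⇒ BC·BC·BA·BA
    A ↦ BA
    C ↦ BC
    B ↦ CA  (constrained at step 1)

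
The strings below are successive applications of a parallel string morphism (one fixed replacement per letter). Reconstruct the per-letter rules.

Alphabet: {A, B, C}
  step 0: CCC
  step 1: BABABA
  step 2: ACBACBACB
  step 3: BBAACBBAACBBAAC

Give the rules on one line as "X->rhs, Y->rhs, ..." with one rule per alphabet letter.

  step 2 ⇒ step 3: ACBACBACB ⇒ B·BA·AC·B·BA·AC·B·BA·AC
    A ↦ B
    B ↦ AC
    C ↦ BA

A->B, B->AC, C->BA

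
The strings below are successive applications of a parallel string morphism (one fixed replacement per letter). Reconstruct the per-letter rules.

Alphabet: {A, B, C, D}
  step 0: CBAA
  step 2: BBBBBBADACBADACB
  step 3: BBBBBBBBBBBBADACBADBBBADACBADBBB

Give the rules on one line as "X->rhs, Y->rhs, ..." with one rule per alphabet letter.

A->AD, B->BB, C->B, D->ACB

  step 2 ⇒ step 3: BBBBBBADACBADACB ⇒ BB·BB·BB·BB·BB·BB·AD·ACB·AD·B·BB·AD·ACB·AD·B·BB
    A ↦ AD
    B ↦ BB
    C ↦ B
    D ↦ ACB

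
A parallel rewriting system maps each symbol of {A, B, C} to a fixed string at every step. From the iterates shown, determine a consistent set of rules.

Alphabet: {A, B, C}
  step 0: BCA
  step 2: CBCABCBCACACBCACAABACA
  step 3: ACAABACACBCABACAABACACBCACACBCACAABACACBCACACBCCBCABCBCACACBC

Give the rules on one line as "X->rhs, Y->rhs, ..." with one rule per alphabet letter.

  step 2 ⇒ step 3: CBCABCBCACACBCACAABACA ⇒ ACA·AB·ACA·CBC·AB·ACA·AB·ACA·CBC·ACA·CBC·ACA·AB·ACA·CBC·ACA·CBC·CBC·AB·CBC·ACA·CBC
    A ↦ CBC
    B ↦ AB
    C ↦ ACA

A->CBC, B->AB, C->ACA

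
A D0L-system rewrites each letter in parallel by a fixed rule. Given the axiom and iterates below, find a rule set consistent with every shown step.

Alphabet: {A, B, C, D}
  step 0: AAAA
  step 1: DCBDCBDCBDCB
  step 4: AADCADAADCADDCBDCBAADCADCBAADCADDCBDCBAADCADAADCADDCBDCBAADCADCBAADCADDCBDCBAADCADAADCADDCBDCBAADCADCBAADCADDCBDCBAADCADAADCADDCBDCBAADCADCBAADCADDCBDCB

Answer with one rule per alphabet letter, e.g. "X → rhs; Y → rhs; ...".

  step 0 ⇒ step 1: AAAA ⇒ DCB·DCB·DCB·DCB
    A ↦ DCB
    B ↦ D  (constrained at step 1)
    C ↦ DCA  (constrained at step 1)
    D ↦ AA  (constrained at step 1)

A->DCB, B->D, C->DCA, D->AA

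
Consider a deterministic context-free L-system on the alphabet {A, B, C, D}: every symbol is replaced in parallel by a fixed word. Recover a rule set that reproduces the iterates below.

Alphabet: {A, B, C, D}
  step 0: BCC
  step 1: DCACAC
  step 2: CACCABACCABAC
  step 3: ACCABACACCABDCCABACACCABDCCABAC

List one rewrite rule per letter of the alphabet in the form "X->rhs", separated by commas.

A->CAB, B->DC, C->AC, D->C

  step 2 ⇒ step 3: CACCABACCABAC ⇒ AC·CAB·AC·AC·CAB·DC·CAB·AC·AC·CAB·DC·CAB·AC
    A ↦ CAB
    B ↦ DC
    C ↦ AC
  step 1 ⇒ step 2: DCACAC ⇒ C·AC·CAB·AC·CAB·AC
    D ↦ C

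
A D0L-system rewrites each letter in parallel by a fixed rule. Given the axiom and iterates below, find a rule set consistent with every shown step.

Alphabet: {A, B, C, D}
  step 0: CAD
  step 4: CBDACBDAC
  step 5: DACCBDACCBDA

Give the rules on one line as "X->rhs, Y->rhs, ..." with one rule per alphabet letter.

  step 4 ⇒ step 5: CBDACBDAC ⇒ DA·C·C·B·DA·C·C·B·DA
    A ↦ B
    B ↦ C
    C ↦ DA
    D ↦ C

A->B, B->C, C->DA, D->C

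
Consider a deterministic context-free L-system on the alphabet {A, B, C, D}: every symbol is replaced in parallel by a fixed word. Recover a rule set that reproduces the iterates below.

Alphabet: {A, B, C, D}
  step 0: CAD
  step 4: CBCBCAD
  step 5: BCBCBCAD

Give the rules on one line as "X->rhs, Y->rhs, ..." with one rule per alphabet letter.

A->C, B->C, C->B, D->AD

  step 4 ⇒ step 5: CBCBCAD ⇒ B·C·B·C·B·C·AD
    A ↦ C
    B ↦ C
    C ↦ B
    D ↦ AD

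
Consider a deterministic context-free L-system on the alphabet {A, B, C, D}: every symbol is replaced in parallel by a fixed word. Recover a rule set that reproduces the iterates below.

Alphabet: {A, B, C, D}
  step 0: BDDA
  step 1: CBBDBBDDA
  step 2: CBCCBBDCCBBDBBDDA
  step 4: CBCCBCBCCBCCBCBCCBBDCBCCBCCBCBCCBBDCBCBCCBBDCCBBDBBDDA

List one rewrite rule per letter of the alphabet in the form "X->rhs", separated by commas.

  step 1 ⇒ step 2: CBBDBBDDA ⇒ CB·C·C·BBD·C·C·BBD·BBD·DA
    A ↦ DA
    B ↦ C
    C ↦ CB
    D ↦ BBD

A->DA, B->C, C->CB, D->BBD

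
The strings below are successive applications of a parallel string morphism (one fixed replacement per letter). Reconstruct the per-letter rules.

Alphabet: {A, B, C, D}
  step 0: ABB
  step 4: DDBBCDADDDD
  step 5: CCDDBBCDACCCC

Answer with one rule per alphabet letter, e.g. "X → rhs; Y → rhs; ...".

  step 4 ⇒ step 5: DDBBCDADDDD ⇒ C·C·D·D·BB·C·DA·C·C·C·C
    A ↦ DA
    B ↦ D
    C ↦ BB
    D ↦ C

A->DA, B->D, C->BB, D->C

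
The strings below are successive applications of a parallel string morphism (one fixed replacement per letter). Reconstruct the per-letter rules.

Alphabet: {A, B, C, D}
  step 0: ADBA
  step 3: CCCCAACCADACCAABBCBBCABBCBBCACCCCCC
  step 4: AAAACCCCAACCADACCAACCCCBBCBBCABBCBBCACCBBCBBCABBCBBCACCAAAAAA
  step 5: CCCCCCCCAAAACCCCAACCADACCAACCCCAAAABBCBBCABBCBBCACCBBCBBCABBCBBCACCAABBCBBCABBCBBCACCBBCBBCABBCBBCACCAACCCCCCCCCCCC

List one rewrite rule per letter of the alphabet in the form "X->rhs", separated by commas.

  step 4 ⇒ step 5: AAAACCCCAACCADACCAACCCCBBCBBCABBCBBCACCBBCBBCABBCBBCACCAAAAAA ⇒ CC·CC·CC·CC·A·A·A·A·CC·CC·A·A·CC·ADA·CC·A·A·CC·CC·A·A·A·A·BBC·BBC·A·BBC·BBC·A·CC·BBC·BBC·A·BBC·BBC·A·CC·A·A·BBC·BBC·A·BBC·BBC·A·CC·BBC·BBC·A·BBC·BBC·A·CC·A·A·CC·CC·CC·CC·CC·CC
    A ↦ CC
    B ↦ BBC
    C ↦ A
    D ↦ ADA

A->CC, B->BBC, C->A, D->ADA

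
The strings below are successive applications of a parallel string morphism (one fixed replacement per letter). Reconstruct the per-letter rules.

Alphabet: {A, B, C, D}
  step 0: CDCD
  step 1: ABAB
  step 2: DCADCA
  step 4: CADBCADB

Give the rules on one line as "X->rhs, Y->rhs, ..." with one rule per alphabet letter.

A->D, B->CA, C->A, D->B

  step 1 ⇒ step 2: ABAB ⇒ D·CA·D·CA
    A ↦ D
    B ↦ CA
  step 0 ⇒ step 1: CDCD ⇒ A·B·A·B
    C ↦ A
  step 0 ⇒ step 1: CDCD ⇒ A·B·A·B
    D ↦ B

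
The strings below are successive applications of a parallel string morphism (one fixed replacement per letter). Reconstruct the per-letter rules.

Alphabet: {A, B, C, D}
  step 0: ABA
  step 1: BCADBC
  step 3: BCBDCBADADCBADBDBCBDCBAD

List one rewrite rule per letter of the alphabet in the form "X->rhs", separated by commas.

  step 0 ⇒ step 1: ABA ⇒ BC·AD·BC
    A ↦ BC
    B ↦ AD
    C ↦ CB  (constrained at step 1)
    D ↦ BD  (constrained at step 1)

A->BC, B->AD, C->CB, D->BD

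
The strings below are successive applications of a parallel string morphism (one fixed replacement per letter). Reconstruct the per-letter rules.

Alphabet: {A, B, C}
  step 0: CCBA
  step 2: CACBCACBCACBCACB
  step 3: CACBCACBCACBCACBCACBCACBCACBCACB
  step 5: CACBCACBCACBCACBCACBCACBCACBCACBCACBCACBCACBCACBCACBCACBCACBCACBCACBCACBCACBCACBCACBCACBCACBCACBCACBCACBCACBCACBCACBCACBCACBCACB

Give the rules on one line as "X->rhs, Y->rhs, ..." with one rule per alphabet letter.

  step 2 ⇒ step 3: CACBCACBCACBCACB ⇒ CA·CB·CA·CB·CA·CB·CA·CB·CA·CB·CA·CB·CA·CB·CA·CB
    A ↦ CB
    B ↦ CB
    C ↦ CA

A->CB, B->CB, C->CA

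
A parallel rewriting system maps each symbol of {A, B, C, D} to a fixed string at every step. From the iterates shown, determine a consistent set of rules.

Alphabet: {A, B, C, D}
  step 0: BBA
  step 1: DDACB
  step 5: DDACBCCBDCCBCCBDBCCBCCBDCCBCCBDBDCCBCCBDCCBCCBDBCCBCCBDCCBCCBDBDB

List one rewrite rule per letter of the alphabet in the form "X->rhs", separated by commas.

  step 0 ⇒ step 1: BBA ⇒ D·D·ACB
    A ↦ ACB
    B ↦ D
    C ↦ CCB  (constrained at step 1)
    D ↦ B  (constrained at step 1)

A->ACB, B->D, C->CCB, D->B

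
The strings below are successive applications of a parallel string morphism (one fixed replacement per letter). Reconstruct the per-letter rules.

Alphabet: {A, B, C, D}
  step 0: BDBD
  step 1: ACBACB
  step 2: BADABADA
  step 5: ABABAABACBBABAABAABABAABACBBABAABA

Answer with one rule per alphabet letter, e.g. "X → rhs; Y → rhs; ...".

A->BA, B->A, C->D, D->CB

  step 1 ⇒ step 2: ACBACB ⇒ BA·D·A·BA·D·A
    A ↦ BA
    B ↦ A
    C ↦ D
  step 0 ⇒ step 1: BDBD ⇒ A·CB·A·CB
    D ↦ CB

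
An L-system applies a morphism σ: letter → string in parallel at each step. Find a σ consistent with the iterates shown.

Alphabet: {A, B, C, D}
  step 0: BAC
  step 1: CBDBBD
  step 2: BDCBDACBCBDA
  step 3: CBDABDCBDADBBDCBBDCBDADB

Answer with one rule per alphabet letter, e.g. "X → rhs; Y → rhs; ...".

  step 2 ⇒ step 3: BDCBDACBCBDA ⇒ CB·DA·BD·CB·DA·DB·BD·CB·BD·CB·DA·DB
    A ↦ DB
    B ↦ CB
    C ↦ BD
    D ↦ DA

A->DB, B->CB, C->BD, D->DA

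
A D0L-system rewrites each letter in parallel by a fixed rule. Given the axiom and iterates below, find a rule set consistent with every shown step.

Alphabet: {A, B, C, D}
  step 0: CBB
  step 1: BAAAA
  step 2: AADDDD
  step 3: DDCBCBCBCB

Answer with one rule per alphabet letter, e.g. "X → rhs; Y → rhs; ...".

  step 2 ⇒ step 3: AADDDD ⇒ D·D·CB·CB·CB·CB
    A ↦ D
    D ↦ CB
  step 0 ⇒ step 1: CBB ⇒ B·AA·AA
    B ↦ AA
  step 0 ⇒ step 1: CBB ⇒ B·AA·AA
    C ↦ B

A->D, B->AA, C->B, D->CB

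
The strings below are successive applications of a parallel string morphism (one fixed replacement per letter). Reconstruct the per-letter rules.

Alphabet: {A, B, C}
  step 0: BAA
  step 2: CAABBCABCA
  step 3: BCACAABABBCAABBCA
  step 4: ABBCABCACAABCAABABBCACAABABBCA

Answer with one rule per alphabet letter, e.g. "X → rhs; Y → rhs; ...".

  step 3 ⇒ step 4: BCACAABABBCAABBCA ⇒ AB·B·CA·B·CA·CA·AB·CA·AB·AB·B·CA·CA·AB·AB·B·CA
    A ↦ CA
    B ↦ AB
    C ↦ B

A->CA, B->AB, C->B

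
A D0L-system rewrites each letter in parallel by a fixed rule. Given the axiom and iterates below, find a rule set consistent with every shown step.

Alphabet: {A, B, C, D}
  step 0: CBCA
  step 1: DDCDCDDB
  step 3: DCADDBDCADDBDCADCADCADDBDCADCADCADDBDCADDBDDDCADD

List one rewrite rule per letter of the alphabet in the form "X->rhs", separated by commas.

  step 0 ⇒ step 1: CBCA ⇒ DD·CDC·DD·B
    A ↦ B
    B ↦ CDC
    C ↦ DD
    D ↦ DCA  (constrained at step 1)

A->B, B->CDC, C->DD, D->DCA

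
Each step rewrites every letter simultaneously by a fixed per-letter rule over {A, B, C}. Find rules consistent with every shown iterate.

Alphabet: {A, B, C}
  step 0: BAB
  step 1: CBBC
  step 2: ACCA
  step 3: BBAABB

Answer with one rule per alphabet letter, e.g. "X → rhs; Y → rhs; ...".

  step 2 ⇒ step 3: ACCA ⇒ BB·A·A·BB
    A ↦ BB
    C ↦ A
  step 0 ⇒ step 1: BAB ⇒ C·BB·C
    B ↦ C

A->BB, B->C, C->A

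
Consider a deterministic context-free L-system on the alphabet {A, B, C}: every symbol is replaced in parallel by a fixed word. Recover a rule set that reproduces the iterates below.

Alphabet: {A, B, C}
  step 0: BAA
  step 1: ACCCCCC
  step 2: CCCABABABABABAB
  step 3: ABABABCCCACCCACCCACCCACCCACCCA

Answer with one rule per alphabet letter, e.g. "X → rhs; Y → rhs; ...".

A->CCC, B->A, C->AB

  step 2 ⇒ step 3: CCCABABABABABAB ⇒ AB·AB·AB·CCC·A·CCC·A·CCC·A·CCC·A·CCC·A·CCC·A
    A ↦ CCC
    B ↦ A
    C ↦ AB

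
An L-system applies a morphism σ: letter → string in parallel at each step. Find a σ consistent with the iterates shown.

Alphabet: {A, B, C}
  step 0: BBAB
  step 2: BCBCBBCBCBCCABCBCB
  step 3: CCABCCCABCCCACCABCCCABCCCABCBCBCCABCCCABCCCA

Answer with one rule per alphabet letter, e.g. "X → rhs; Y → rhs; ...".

A->B, B->CCA, C->BC

  step 2 ⇒ step 3: BCBCBBCBCBCCABCBCB ⇒ CCA·BC·CCA·BC·CCA·CCA·BC·CCA·BC·CCA·BC·BC·B·CCA·BC·CCA·BC·CCA
    A ↦ B
    B ↦ CCA
    C ↦ BC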